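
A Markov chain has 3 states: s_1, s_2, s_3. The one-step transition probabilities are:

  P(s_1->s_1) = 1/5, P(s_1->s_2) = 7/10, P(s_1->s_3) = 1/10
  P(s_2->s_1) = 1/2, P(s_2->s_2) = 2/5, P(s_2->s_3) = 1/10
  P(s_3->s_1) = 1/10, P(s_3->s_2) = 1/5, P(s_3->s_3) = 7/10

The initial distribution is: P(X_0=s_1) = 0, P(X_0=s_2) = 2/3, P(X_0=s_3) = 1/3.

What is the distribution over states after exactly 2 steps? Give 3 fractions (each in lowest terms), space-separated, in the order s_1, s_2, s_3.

Propagating the distribution step by step (d_{t+1} = d_t * P):
d_0 = (s_1=0, s_2=2/3, s_3=1/3)
  d_1[s_1] = 0*1/5 + 2/3*1/2 + 1/3*1/10 = 11/30
  d_1[s_2] = 0*7/10 + 2/3*2/5 + 1/3*1/5 = 1/3
  d_1[s_3] = 0*1/10 + 2/3*1/10 + 1/3*7/10 = 3/10
d_1 = (s_1=11/30, s_2=1/3, s_3=3/10)
  d_2[s_1] = 11/30*1/5 + 1/3*1/2 + 3/10*1/10 = 27/100
  d_2[s_2] = 11/30*7/10 + 1/3*2/5 + 3/10*1/5 = 9/20
  d_2[s_3] = 11/30*1/10 + 1/3*1/10 + 3/10*7/10 = 7/25
d_2 = (s_1=27/100, s_2=9/20, s_3=7/25)

Answer: 27/100 9/20 7/25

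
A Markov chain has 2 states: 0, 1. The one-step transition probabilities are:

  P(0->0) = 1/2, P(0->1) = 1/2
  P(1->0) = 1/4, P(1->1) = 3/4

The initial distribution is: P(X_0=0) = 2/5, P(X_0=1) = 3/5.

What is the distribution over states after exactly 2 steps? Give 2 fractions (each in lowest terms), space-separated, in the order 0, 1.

Propagating the distribution step by step (d_{t+1} = d_t * P):
d_0 = (0=2/5, 1=3/5)
  d_1[0] = 2/5*1/2 + 3/5*1/4 = 7/20
  d_1[1] = 2/5*1/2 + 3/5*3/4 = 13/20
d_1 = (0=7/20, 1=13/20)
  d_2[0] = 7/20*1/2 + 13/20*1/4 = 27/80
  d_2[1] = 7/20*1/2 + 13/20*3/4 = 53/80
d_2 = (0=27/80, 1=53/80)

Answer: 27/80 53/80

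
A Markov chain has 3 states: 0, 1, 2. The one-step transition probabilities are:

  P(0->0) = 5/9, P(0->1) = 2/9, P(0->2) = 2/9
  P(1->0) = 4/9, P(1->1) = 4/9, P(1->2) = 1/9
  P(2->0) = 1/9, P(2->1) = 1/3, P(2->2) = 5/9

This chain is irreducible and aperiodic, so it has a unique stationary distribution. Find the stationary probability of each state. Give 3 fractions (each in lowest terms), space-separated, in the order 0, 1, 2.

The stationary distribution satisfies pi = pi * P, i.e.:
  pi_0 = 5/9*pi_0 + 4/9*pi_1 + 1/9*pi_2
  pi_1 = 2/9*pi_0 + 4/9*pi_1 + 1/3*pi_2
  pi_2 = 2/9*pi_0 + 1/9*pi_1 + 5/9*pi_2
with normalization: pi_0 + pi_1 + pi_2 = 1.

Using the first 2 balance equations plus normalization, the linear system A*pi = b is:
  [-4/9, 4/9, 1/9] . pi = 0
  [2/9, -5/9, 1/3] . pi = 0
  [1, 1, 1] . pi = 1

Solving yields:
  pi_0 = 17/43
  pi_1 = 14/43
  pi_2 = 12/43

Verification (pi * P):
  17/43*5/9 + 14/43*4/9 + 12/43*1/9 = 17/43 = pi_0  (ok)
  17/43*2/9 + 14/43*4/9 + 12/43*1/3 = 14/43 = pi_1  (ok)
  17/43*2/9 + 14/43*1/9 + 12/43*5/9 = 12/43 = pi_2  (ok)

Answer: 17/43 14/43 12/43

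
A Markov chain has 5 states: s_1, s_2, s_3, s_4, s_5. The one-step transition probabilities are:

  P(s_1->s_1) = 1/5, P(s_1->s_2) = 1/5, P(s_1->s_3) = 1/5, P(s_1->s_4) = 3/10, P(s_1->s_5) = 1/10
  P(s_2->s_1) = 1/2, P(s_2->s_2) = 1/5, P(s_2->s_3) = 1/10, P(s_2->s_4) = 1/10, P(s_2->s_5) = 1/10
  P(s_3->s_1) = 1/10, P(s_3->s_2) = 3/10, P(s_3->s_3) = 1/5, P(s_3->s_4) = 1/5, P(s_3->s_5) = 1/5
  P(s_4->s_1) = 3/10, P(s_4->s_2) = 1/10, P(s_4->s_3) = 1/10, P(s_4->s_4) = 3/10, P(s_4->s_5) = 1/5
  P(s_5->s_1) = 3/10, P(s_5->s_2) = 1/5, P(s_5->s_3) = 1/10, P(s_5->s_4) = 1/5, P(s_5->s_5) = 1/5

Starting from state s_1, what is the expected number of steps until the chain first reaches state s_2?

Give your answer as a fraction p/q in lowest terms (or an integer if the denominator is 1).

Answer: 90/17

Derivation:
Let h_i = expected steps to first reach s_2 from state i.
Boundary: h_s_2 = 0.
First-step equations for the other states:
  h_s_1 = 1 + 1/5*h_s_1 + 1/5*h_s_2 + 1/5*h_s_3 + 3/10*h_s_4 + 1/10*h_s_5
  h_s_3 = 1 + 1/10*h_s_1 + 3/10*h_s_2 + 1/5*h_s_3 + 1/5*h_s_4 + 1/5*h_s_5
  h_s_4 = 1 + 3/10*h_s_1 + 1/10*h_s_2 + 1/10*h_s_3 + 3/10*h_s_4 + 1/5*h_s_5
  h_s_5 = 1 + 3/10*h_s_1 + 1/5*h_s_2 + 1/10*h_s_3 + 1/5*h_s_4 + 1/5*h_s_5

Substituting h_s_2 = 0 and rearranging gives the linear system (I - Q) h = 1:
  [4/5, -1/5, -3/10, -1/10] . (h_s_1, h_s_3, h_s_4, h_s_5) = 1
  [-1/10, 4/5, -1/5, -1/5] . (h_s_1, h_s_3, h_s_4, h_s_5) = 1
  [-3/10, -1/10, 7/10, -1/5] . (h_s_1, h_s_3, h_s_4, h_s_5) = 1
  [-3/10, -1/10, -1/5, 4/5] . (h_s_1, h_s_3, h_s_4, h_s_5) = 1

Solving yields:
  h_s_1 = 90/17
  h_s_3 = 80/17
  h_s_4 = 100/17
  h_s_5 = 90/17

Starting state is s_1, so the expected hitting time is h_s_1 = 90/17.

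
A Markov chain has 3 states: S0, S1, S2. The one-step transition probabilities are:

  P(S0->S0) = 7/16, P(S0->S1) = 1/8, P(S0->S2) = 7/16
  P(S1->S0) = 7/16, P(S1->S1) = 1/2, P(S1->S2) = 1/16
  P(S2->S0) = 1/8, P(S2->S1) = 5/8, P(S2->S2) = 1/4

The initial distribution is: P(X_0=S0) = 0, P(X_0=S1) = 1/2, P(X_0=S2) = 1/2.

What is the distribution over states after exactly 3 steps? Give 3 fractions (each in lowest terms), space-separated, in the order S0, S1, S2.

Propagating the distribution step by step (d_{t+1} = d_t * P):
d_0 = (S0=0, S1=1/2, S2=1/2)
  d_1[S0] = 0*7/16 + 1/2*7/16 + 1/2*1/8 = 9/32
  d_1[S1] = 0*1/8 + 1/2*1/2 + 1/2*5/8 = 9/16
  d_1[S2] = 0*7/16 + 1/2*1/16 + 1/2*1/4 = 5/32
d_1 = (S0=9/32, S1=9/16, S2=5/32)
  d_2[S0] = 9/32*7/16 + 9/16*7/16 + 5/32*1/8 = 199/512
  d_2[S1] = 9/32*1/8 + 9/16*1/2 + 5/32*5/8 = 53/128
  d_2[S2] = 9/32*7/16 + 9/16*1/16 + 5/32*1/4 = 101/512
d_2 = (S0=199/512, S1=53/128, S2=101/512)
  d_3[S0] = 199/512*7/16 + 53/128*7/16 + 101/512*1/8 = 3079/8192
  d_3[S1] = 199/512*1/8 + 53/128*1/2 + 101/512*5/8 = 97/256
  d_3[S2] = 199/512*7/16 + 53/128*1/16 + 101/512*1/4 = 2009/8192
d_3 = (S0=3079/8192, S1=97/256, S2=2009/8192)

Answer: 3079/8192 97/256 2009/8192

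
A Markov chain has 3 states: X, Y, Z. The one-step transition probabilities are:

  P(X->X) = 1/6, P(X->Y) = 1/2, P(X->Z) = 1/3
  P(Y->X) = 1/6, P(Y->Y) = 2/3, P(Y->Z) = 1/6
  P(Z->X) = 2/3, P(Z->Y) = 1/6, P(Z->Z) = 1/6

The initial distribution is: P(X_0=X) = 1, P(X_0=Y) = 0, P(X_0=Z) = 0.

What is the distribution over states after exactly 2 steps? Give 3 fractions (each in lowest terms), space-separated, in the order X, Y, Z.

Answer: 1/3 17/36 7/36

Derivation:
Propagating the distribution step by step (d_{t+1} = d_t * P):
d_0 = (X=1, Y=0, Z=0)
  d_1[X] = 1*1/6 + 0*1/6 + 0*2/3 = 1/6
  d_1[Y] = 1*1/2 + 0*2/3 + 0*1/6 = 1/2
  d_1[Z] = 1*1/3 + 0*1/6 + 0*1/6 = 1/3
d_1 = (X=1/6, Y=1/2, Z=1/3)
  d_2[X] = 1/6*1/6 + 1/2*1/6 + 1/3*2/3 = 1/3
  d_2[Y] = 1/6*1/2 + 1/2*2/3 + 1/3*1/6 = 17/36
  d_2[Z] = 1/6*1/3 + 1/2*1/6 + 1/3*1/6 = 7/36
d_2 = (X=1/3, Y=17/36, Z=7/36)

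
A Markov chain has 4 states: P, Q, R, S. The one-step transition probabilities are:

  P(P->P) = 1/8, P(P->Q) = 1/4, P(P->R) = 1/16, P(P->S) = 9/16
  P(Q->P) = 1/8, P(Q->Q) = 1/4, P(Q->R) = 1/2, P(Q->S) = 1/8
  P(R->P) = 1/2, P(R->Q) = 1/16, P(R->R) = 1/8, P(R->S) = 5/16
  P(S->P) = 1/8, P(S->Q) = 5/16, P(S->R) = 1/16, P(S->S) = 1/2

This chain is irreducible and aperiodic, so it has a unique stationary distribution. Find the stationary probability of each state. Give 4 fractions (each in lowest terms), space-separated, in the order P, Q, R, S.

Answer: 439/2285 110/457 409/2285 887/2285

Derivation:
The stationary distribution satisfies pi = pi * P, i.e.:
  pi_P = 1/8*pi_P + 1/8*pi_Q + 1/2*pi_R + 1/8*pi_S
  pi_Q = 1/4*pi_P + 1/4*pi_Q + 1/16*pi_R + 5/16*pi_S
  pi_R = 1/16*pi_P + 1/2*pi_Q + 1/8*pi_R + 1/16*pi_S
  pi_S = 9/16*pi_P + 1/8*pi_Q + 5/16*pi_R + 1/2*pi_S
with normalization: pi_P + pi_Q + pi_R + pi_S = 1.

Using the first 3 balance equations plus normalization, the linear system A*pi = b is:
  [-7/8, 1/8, 1/2, 1/8] . pi = 0
  [1/4, -3/4, 1/16, 5/16] . pi = 0
  [1/16, 1/2, -7/8, 1/16] . pi = 0
  [1, 1, 1, 1] . pi = 1

Solving yields:
  pi_P = 439/2285
  pi_Q = 110/457
  pi_R = 409/2285
  pi_S = 887/2285

Verification (pi * P):
  439/2285*1/8 + 110/457*1/8 + 409/2285*1/2 + 887/2285*1/8 = 439/2285 = pi_P  (ok)
  439/2285*1/4 + 110/457*1/4 + 409/2285*1/16 + 887/2285*5/16 = 110/457 = pi_Q  (ok)
  439/2285*1/16 + 110/457*1/2 + 409/2285*1/8 + 887/2285*1/16 = 409/2285 = pi_R  (ok)
  439/2285*9/16 + 110/457*1/8 + 409/2285*5/16 + 887/2285*1/2 = 887/2285 = pi_S  (ok)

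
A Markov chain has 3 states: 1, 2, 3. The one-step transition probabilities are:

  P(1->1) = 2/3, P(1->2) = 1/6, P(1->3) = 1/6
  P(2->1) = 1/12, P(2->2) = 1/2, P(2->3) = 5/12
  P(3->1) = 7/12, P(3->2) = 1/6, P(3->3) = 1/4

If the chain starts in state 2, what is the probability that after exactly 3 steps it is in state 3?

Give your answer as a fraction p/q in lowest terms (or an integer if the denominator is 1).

Answer: 479/1728

Derivation:
Computing P^3 by repeated multiplication:
P^1 =
  1: [2/3, 1/6, 1/6]
  2: [1/12, 1/2, 5/12]
  3: [7/12, 1/6, 1/4]
P^2 =
  1: [5/9, 2/9, 2/9]
  2: [49/144, 1/3, 47/144]
  3: [79/144, 2/9, 11/48]
P^3 =
  1: [14/27, 13/54, 13/54]
  2: [769/1728, 5/18, 479/1728]
  3: [895/1728, 13/54, 139/576]

(P^3)[2 -> 3] = 479/1728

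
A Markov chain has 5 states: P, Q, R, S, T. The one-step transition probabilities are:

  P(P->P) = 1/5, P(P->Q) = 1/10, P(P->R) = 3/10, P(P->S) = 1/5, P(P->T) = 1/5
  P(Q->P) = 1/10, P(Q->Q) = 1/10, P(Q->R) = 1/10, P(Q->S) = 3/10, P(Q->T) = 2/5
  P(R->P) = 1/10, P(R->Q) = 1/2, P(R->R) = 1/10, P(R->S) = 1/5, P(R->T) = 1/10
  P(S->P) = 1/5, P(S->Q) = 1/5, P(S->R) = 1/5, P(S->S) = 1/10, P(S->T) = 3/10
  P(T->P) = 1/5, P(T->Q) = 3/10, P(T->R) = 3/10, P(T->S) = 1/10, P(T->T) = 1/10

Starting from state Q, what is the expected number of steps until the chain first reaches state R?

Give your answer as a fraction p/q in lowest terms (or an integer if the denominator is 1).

Answer: 1418/291

Derivation:
Let h_i = expected steps to first reach R from state i.
Boundary: h_R = 0.
First-step equations for the other states:
  h_P = 1 + 1/5*h_P + 1/10*h_Q + 3/10*h_R + 1/5*h_S + 1/5*h_T
  h_Q = 1 + 1/10*h_P + 1/10*h_Q + 1/10*h_R + 3/10*h_S + 2/5*h_T
  h_S = 1 + 1/5*h_P + 1/5*h_Q + 1/5*h_R + 1/10*h_S + 3/10*h_T
  h_T = 1 + 1/5*h_P + 3/10*h_Q + 3/10*h_R + 1/10*h_S + 1/10*h_T

Substituting h_R = 0 and rearranging gives the linear system (I - Q) h = 1:
  [4/5, -1/10, -1/5, -1/5] . (h_P, h_Q, h_S, h_T) = 1
  [-1/10, 9/10, -3/10, -2/5] . (h_P, h_Q, h_S, h_T) = 1
  [-1/5, -1/5, 9/10, -3/10] . (h_P, h_Q, h_S, h_T) = 1
  [-1/5, -3/10, -1/10, 9/10] . (h_P, h_Q, h_S, h_T) = 1

Solving yields:
  h_P = 1165/291
  h_Q = 1418/291
  h_S = 1297/291
  h_T = 1199/291

Starting state is Q, so the expected hitting time is h_Q = 1418/291.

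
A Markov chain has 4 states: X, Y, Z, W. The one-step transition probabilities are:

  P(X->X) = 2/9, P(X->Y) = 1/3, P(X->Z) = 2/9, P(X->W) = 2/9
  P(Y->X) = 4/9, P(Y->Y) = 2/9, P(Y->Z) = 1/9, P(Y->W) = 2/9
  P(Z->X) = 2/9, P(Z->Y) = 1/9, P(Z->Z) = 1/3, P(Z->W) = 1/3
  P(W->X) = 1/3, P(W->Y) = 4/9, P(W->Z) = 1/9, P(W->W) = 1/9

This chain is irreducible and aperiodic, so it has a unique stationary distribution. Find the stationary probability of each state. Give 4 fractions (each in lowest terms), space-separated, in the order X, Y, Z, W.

Answer: 35/113 225/791 148/791 173/791

Derivation:
The stationary distribution satisfies pi = pi * P, i.e.:
  pi_X = 2/9*pi_X + 4/9*pi_Y + 2/9*pi_Z + 1/3*pi_W
  pi_Y = 1/3*pi_X + 2/9*pi_Y + 1/9*pi_Z + 4/9*pi_W
  pi_Z = 2/9*pi_X + 1/9*pi_Y + 1/3*pi_Z + 1/9*pi_W
  pi_W = 2/9*pi_X + 2/9*pi_Y + 1/3*pi_Z + 1/9*pi_W
with normalization: pi_X + pi_Y + pi_Z + pi_W = 1.

Using the first 3 balance equations plus normalization, the linear system A*pi = b is:
  [-7/9, 4/9, 2/9, 1/3] . pi = 0
  [1/3, -7/9, 1/9, 4/9] . pi = 0
  [2/9, 1/9, -2/3, 1/9] . pi = 0
  [1, 1, 1, 1] . pi = 1

Solving yields:
  pi_X = 35/113
  pi_Y = 225/791
  pi_Z = 148/791
  pi_W = 173/791

Verification (pi * P):
  35/113*2/9 + 225/791*4/9 + 148/791*2/9 + 173/791*1/3 = 35/113 = pi_X  (ok)
  35/113*1/3 + 225/791*2/9 + 148/791*1/9 + 173/791*4/9 = 225/791 = pi_Y  (ok)
  35/113*2/9 + 225/791*1/9 + 148/791*1/3 + 173/791*1/9 = 148/791 = pi_Z  (ok)
  35/113*2/9 + 225/791*2/9 + 148/791*1/3 + 173/791*1/9 = 173/791 = pi_W  (ok)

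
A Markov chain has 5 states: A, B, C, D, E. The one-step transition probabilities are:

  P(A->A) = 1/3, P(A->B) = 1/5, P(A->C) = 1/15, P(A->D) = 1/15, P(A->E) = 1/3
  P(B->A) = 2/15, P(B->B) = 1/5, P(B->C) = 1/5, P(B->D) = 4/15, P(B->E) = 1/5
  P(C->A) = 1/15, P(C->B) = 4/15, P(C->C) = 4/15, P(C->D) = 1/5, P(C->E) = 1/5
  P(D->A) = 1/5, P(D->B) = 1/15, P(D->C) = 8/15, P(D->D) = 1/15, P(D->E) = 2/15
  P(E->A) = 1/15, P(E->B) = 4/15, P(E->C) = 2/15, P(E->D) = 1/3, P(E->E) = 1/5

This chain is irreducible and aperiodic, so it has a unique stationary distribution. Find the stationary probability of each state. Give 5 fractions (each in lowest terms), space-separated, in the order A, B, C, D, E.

Answer: 424/2923 597/2923 727/2923 572/2923 603/2923

Derivation:
The stationary distribution satisfies pi = pi * P, i.e.:
  pi_A = 1/3*pi_A + 2/15*pi_B + 1/15*pi_C + 1/5*pi_D + 1/15*pi_E
  pi_B = 1/5*pi_A + 1/5*pi_B + 4/15*pi_C + 1/15*pi_D + 4/15*pi_E
  pi_C = 1/15*pi_A + 1/5*pi_B + 4/15*pi_C + 8/15*pi_D + 2/15*pi_E
  pi_D = 1/15*pi_A + 4/15*pi_B + 1/5*pi_C + 1/15*pi_D + 1/3*pi_E
  pi_E = 1/3*pi_A + 1/5*pi_B + 1/5*pi_C + 2/15*pi_D + 1/5*pi_E
with normalization: pi_A + pi_B + pi_C + pi_D + pi_E = 1.

Using the first 4 balance equations plus normalization, the linear system A*pi = b is:
  [-2/3, 2/15, 1/15, 1/5, 1/15] . pi = 0
  [1/5, -4/5, 4/15, 1/15, 4/15] . pi = 0
  [1/15, 1/5, -11/15, 8/15, 2/15] . pi = 0
  [1/15, 4/15, 1/5, -14/15, 1/3] . pi = 0
  [1, 1, 1, 1, 1] . pi = 1

Solving yields:
  pi_A = 424/2923
  pi_B = 597/2923
  pi_C = 727/2923
  pi_D = 572/2923
  pi_E = 603/2923

Verification (pi * P):
  424/2923*1/3 + 597/2923*2/15 + 727/2923*1/15 + 572/2923*1/5 + 603/2923*1/15 = 424/2923 = pi_A  (ok)
  424/2923*1/5 + 597/2923*1/5 + 727/2923*4/15 + 572/2923*1/15 + 603/2923*4/15 = 597/2923 = pi_B  (ok)
  424/2923*1/15 + 597/2923*1/5 + 727/2923*4/15 + 572/2923*8/15 + 603/2923*2/15 = 727/2923 = pi_C  (ok)
  424/2923*1/15 + 597/2923*4/15 + 727/2923*1/5 + 572/2923*1/15 + 603/2923*1/3 = 572/2923 = pi_D  (ok)
  424/2923*1/3 + 597/2923*1/5 + 727/2923*1/5 + 572/2923*2/15 + 603/2923*1/5 = 603/2923 = pi_E  (ok)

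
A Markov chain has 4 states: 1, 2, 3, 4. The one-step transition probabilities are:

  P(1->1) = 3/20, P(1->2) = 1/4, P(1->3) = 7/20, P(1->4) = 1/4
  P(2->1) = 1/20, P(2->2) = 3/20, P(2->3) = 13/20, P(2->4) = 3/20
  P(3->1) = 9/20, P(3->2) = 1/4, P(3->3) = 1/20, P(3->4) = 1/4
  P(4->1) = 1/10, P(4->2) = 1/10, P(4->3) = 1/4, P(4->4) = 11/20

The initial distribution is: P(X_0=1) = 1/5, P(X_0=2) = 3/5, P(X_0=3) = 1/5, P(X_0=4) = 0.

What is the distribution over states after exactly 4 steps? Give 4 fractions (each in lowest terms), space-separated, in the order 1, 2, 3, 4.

Answer: 83157/400000 73569/400000 56399/200000 32619/100000

Derivation:
Propagating the distribution step by step (d_{t+1} = d_t * P):
d_0 = (1=1/5, 2=3/5, 3=1/5, 4=0)
  d_1[1] = 1/5*3/20 + 3/5*1/20 + 1/5*9/20 + 0*1/10 = 3/20
  d_1[2] = 1/5*1/4 + 3/5*3/20 + 1/5*1/4 + 0*1/10 = 19/100
  d_1[3] = 1/5*7/20 + 3/5*13/20 + 1/5*1/20 + 0*1/4 = 47/100
  d_1[4] = 1/5*1/4 + 3/5*3/20 + 1/5*1/4 + 0*11/20 = 19/100
d_1 = (1=3/20, 2=19/100, 3=47/100, 4=19/100)
  d_2[1] = 3/20*3/20 + 19/100*1/20 + 47/100*9/20 + 19/100*1/10 = 21/80
  d_2[2] = 3/20*1/4 + 19/100*3/20 + 47/100*1/4 + 19/100*1/10 = 81/400
  d_2[3] = 3/20*7/20 + 19/100*13/20 + 47/100*1/20 + 19/100*1/4 = 247/1000
  d_2[4] = 3/20*1/4 + 19/100*3/20 + 47/100*1/4 + 19/100*11/20 = 36/125
d_2 = (1=21/80, 2=81/400, 3=247/1000, 4=36/125)
  d_3[1] = 21/80*3/20 + 81/400*1/20 + 247/1000*9/20 + 36/125*1/10 = 3789/20000
  d_3[2] = 21/80*1/4 + 81/400*3/20 + 247/1000*1/4 + 36/125*1/10 = 3731/20000
  d_3[3] = 21/80*7/20 + 81/400*13/20 + 247/1000*1/20 + 36/125*1/4 = 6157/20000
  d_3[4] = 21/80*1/4 + 81/400*3/20 + 247/1000*1/4 + 36/125*11/20 = 6323/20000
d_3 = (1=3789/20000, 2=3731/20000, 3=6157/20000, 4=6323/20000)
  d_4[1] = 3789/20000*3/20 + 3731/20000*1/20 + 6157/20000*9/20 + 6323/20000*1/10 = 83157/400000
  d_4[2] = 3789/20000*1/4 + 3731/20000*3/20 + 6157/20000*1/4 + 6323/20000*1/10 = 73569/400000
  d_4[3] = 3789/20000*7/20 + 3731/20000*13/20 + 6157/20000*1/20 + 6323/20000*1/4 = 56399/200000
  d_4[4] = 3789/20000*1/4 + 3731/20000*3/20 + 6157/20000*1/4 + 6323/20000*11/20 = 32619/100000
d_4 = (1=83157/400000, 2=73569/400000, 3=56399/200000, 4=32619/100000)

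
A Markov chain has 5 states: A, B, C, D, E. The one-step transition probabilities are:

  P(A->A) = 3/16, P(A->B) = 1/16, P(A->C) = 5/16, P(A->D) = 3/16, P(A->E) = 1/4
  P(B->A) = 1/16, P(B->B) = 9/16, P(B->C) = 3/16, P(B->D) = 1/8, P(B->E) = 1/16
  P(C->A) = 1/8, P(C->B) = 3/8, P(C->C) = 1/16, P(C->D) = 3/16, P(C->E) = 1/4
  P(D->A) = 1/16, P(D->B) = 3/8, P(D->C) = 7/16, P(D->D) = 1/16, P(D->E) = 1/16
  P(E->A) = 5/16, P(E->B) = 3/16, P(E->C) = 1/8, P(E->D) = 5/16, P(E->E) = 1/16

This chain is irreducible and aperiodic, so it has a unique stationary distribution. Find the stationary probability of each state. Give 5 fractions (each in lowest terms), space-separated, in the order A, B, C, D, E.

The stationary distribution satisfies pi = pi * P, i.e.:
  pi_A = 3/16*pi_A + 1/16*pi_B + 1/8*pi_C + 1/16*pi_D + 5/16*pi_E
  pi_B = 1/16*pi_A + 9/16*pi_B + 3/8*pi_C + 3/8*pi_D + 3/16*pi_E
  pi_C = 5/16*pi_A + 3/16*pi_B + 1/16*pi_C + 7/16*pi_D + 1/8*pi_E
  pi_D = 3/16*pi_A + 1/8*pi_B + 3/16*pi_C + 1/16*pi_D + 5/16*pi_E
  pi_E = 1/4*pi_A + 1/16*pi_B + 1/4*pi_C + 1/16*pi_D + 1/16*pi_E
with normalization: pi_A + pi_B + pi_C + pi_D + pi_E = 1.

Using the first 4 balance equations plus normalization, the linear system A*pi = b is:
  [-13/16, 1/16, 1/8, 1/16, 5/16] . pi = 0
  [1/16, -7/16, 3/8, 3/8, 3/16] . pi = 0
  [5/16, 3/16, -15/16, 7/16, 1/8] . pi = 0
  [3/16, 1/8, 3/16, -15/16, 5/16] . pi = 0
  [1, 1, 1, 1, 1] . pi = 1

Solving yields:
  pi_A = 7702/63185
  pi_B = 4877/12637
  pi_C = 13183/63185
  pi_D = 2010/12637
  pi_E = 1573/12637

Verification (pi * P):
  7702/63185*3/16 + 4877/12637*1/16 + 13183/63185*1/8 + 2010/12637*1/16 + 1573/12637*5/16 = 7702/63185 = pi_A  (ok)
  7702/63185*1/16 + 4877/12637*9/16 + 13183/63185*3/8 + 2010/12637*3/8 + 1573/12637*3/16 = 4877/12637 = pi_B  (ok)
  7702/63185*5/16 + 4877/12637*3/16 + 13183/63185*1/16 + 2010/12637*7/16 + 1573/12637*1/8 = 13183/63185 = pi_C  (ok)
  7702/63185*3/16 + 4877/12637*1/8 + 13183/63185*3/16 + 2010/12637*1/16 + 1573/12637*5/16 = 2010/12637 = pi_D  (ok)
  7702/63185*1/4 + 4877/12637*1/16 + 13183/63185*1/4 + 2010/12637*1/16 + 1573/12637*1/16 = 1573/12637 = pi_E  (ok)

Answer: 7702/63185 4877/12637 13183/63185 2010/12637 1573/12637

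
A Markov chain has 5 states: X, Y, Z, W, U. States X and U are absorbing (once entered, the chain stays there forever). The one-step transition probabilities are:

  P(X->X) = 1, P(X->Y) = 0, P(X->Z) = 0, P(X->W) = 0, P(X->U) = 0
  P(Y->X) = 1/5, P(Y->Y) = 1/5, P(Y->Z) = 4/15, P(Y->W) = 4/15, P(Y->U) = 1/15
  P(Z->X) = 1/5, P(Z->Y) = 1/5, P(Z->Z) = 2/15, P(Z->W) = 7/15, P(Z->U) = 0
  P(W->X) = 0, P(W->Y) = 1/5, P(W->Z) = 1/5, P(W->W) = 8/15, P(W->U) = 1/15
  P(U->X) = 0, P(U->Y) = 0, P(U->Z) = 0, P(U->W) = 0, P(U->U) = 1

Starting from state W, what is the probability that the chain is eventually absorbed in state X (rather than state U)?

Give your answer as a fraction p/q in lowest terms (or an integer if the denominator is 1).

Answer: 3/5

Derivation:
Let a_i = P(absorbed in X | start in state i).
Boundary conditions: a_X = 1, a_U = 0.
For each transient state i, a_i = sum_j P(i->j) * a_j:
  a_Y = 1/5*a_X + 1/5*a_Y + 4/15*a_Z + 4/15*a_W + 1/15*a_U
  a_Z = 1/5*a_X + 1/5*a_Y + 2/15*a_Z + 7/15*a_W + 0*a_U
  a_W = 0*a_X + 1/5*a_Y + 1/5*a_Z + 8/15*a_W + 1/15*a_U

Substituting a_X = 1 and a_U = 0, rearrange to (I - Q) a = r where r[i] = P(i -> X):
  [4/5, -4/15, -4/15] . (a_Y, a_Z, a_W) = 1/5
  [-1/5, 13/15, -7/15] . (a_Y, a_Z, a_W) = 1/5
  [-1/5, -1/5, 7/15] . (a_Y, a_Z, a_W) = 0

Solving yields:
  a_Y = 11/16
  a_Z = 57/80
  a_W = 3/5

Starting state is W, so the absorption probability is a_W = 3/5.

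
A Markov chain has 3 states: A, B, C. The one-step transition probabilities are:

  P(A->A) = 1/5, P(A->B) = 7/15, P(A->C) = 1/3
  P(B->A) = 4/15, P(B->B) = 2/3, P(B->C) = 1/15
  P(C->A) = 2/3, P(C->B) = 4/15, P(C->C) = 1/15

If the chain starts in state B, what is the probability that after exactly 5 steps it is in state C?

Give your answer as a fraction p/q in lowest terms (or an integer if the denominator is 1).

Answer: 111881/759375

Derivation:
Computing P^5 by repeated multiplication:
P^1 =
  A: [1/5, 7/15, 1/3]
  B: [4/15, 2/3, 1/15]
  C: [2/3, 4/15, 1/15]
P^2 =
  A: [29/75, 37/75, 3/25]
  B: [62/225, 44/75, 31/225]
  C: [56/225, 38/75, 11/45]
P^3 =
  A: [13/45, 203/375, 191/1125]
  B: [1024/3375, 626/1125, 473/3375]
  C: [1174/3375, 584/1125, 449/3375]
P^4 =
  A: [5321/16875, 3043/5625, 97/675]
  B: [15314/50625, 1856/3375, 7471/50625]
  C: [3004/10125, 9178/16875, 8071/50625]
P^5 =
  A: [76729/253125, 46079/84375, 38159/253125]
  B: [232012/759375, 138494/253125, 111881/759375]
  C: [235906/759375, 137588/253125, 22141/151875]

(P^5)[B -> C] = 111881/759375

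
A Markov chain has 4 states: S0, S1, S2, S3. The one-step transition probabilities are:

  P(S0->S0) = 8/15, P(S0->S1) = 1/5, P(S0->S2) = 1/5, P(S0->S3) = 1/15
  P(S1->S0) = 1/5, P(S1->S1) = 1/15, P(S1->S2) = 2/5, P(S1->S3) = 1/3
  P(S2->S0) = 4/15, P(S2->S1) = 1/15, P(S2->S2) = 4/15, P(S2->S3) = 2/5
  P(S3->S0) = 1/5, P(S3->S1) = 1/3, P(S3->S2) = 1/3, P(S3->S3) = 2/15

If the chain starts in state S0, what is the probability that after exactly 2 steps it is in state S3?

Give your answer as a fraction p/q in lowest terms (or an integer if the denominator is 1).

Computing P^2 by repeated multiplication:
P^1 =
  S0: [8/15, 1/5, 1/5, 1/15]
  S1: [1/5, 1/15, 2/5, 1/3]
  S2: [4/15, 1/15, 4/15, 2/5]
  S3: [1/5, 1/3, 1/3, 2/15]
P^2 =
  S0: [88/225, 7/45, 59/225, 43/225]
  S1: [22/75, 41/225, 64/225, 6/25]
  S2: [23/75, 47/225, 64/225, 1/5]
  S3: [13/45, 29/225, 23/75, 62/225]

(P^2)[S0 -> S3] = 43/225

Answer: 43/225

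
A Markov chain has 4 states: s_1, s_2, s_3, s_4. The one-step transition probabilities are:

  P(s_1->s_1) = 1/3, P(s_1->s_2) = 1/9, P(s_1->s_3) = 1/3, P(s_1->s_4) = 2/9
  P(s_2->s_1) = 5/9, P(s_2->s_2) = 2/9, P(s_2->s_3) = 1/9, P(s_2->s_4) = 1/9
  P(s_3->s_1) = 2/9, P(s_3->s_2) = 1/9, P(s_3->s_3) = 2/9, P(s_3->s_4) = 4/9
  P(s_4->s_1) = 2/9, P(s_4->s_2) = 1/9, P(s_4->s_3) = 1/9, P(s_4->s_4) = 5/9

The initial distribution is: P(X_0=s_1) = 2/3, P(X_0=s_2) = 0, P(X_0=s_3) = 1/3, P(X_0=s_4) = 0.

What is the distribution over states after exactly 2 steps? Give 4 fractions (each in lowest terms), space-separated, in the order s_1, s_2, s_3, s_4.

Answer: 71/243 10/81 17/81 91/243

Derivation:
Propagating the distribution step by step (d_{t+1} = d_t * P):
d_0 = (s_1=2/3, s_2=0, s_3=1/3, s_4=0)
  d_1[s_1] = 2/3*1/3 + 0*5/9 + 1/3*2/9 + 0*2/9 = 8/27
  d_1[s_2] = 2/3*1/9 + 0*2/9 + 1/3*1/9 + 0*1/9 = 1/9
  d_1[s_3] = 2/3*1/3 + 0*1/9 + 1/3*2/9 + 0*1/9 = 8/27
  d_1[s_4] = 2/3*2/9 + 0*1/9 + 1/3*4/9 + 0*5/9 = 8/27
d_1 = (s_1=8/27, s_2=1/9, s_3=8/27, s_4=8/27)
  d_2[s_1] = 8/27*1/3 + 1/9*5/9 + 8/27*2/9 + 8/27*2/9 = 71/243
  d_2[s_2] = 8/27*1/9 + 1/9*2/9 + 8/27*1/9 + 8/27*1/9 = 10/81
  d_2[s_3] = 8/27*1/3 + 1/9*1/9 + 8/27*2/9 + 8/27*1/9 = 17/81
  d_2[s_4] = 8/27*2/9 + 1/9*1/9 + 8/27*4/9 + 8/27*5/9 = 91/243
d_2 = (s_1=71/243, s_2=10/81, s_3=17/81, s_4=91/243)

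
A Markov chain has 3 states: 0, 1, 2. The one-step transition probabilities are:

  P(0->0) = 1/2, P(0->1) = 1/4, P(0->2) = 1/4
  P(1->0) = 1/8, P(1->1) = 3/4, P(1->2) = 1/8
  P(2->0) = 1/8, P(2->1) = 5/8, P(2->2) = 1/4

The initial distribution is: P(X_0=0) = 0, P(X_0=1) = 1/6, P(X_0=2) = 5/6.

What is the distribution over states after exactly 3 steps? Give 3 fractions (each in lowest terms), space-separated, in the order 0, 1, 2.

Answer: 97/512 1975/3072 515/3072

Derivation:
Propagating the distribution step by step (d_{t+1} = d_t * P):
d_0 = (0=0, 1=1/6, 2=5/6)
  d_1[0] = 0*1/2 + 1/6*1/8 + 5/6*1/8 = 1/8
  d_1[1] = 0*1/4 + 1/6*3/4 + 5/6*5/8 = 31/48
  d_1[2] = 0*1/4 + 1/6*1/8 + 5/6*1/4 = 11/48
d_1 = (0=1/8, 1=31/48, 2=11/48)
  d_2[0] = 1/8*1/2 + 31/48*1/8 + 11/48*1/8 = 11/64
  d_2[1] = 1/8*1/4 + 31/48*3/4 + 11/48*5/8 = 253/384
  d_2[2] = 1/8*1/4 + 31/48*1/8 + 11/48*1/4 = 65/384
d_2 = (0=11/64, 1=253/384, 2=65/384)
  d_3[0] = 11/64*1/2 + 253/384*1/8 + 65/384*1/8 = 97/512
  d_3[1] = 11/64*1/4 + 253/384*3/4 + 65/384*5/8 = 1975/3072
  d_3[2] = 11/64*1/4 + 253/384*1/8 + 65/384*1/4 = 515/3072
d_3 = (0=97/512, 1=1975/3072, 2=515/3072)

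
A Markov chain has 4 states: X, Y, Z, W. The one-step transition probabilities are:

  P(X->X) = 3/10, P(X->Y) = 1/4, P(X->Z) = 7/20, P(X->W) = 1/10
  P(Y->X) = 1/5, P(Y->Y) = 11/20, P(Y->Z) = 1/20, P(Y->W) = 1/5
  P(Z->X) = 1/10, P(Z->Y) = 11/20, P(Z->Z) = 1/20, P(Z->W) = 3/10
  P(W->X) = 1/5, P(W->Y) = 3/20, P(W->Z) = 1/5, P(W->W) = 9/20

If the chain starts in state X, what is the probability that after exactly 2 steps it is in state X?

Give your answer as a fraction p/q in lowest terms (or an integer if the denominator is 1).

Computing P^2 by repeated multiplication:
P^1 =
  X: [3/10, 1/4, 7/20, 1/10]
  Y: [1/5, 11/20, 1/20, 1/5]
  Z: [1/10, 11/20, 1/20, 3/10]
  W: [1/5, 3/20, 1/5, 9/20]
P^2 =
  X: [39/200, 21/50, 31/200, 23/100]
  Y: [43/200, 41/100, 7/50, 47/200]
  Z: [41/200, 2/5, 1/8, 27/100]
  W: [1/5, 31/100, 71/400, 5/16]

(P^2)[X -> X] = 39/200

Answer: 39/200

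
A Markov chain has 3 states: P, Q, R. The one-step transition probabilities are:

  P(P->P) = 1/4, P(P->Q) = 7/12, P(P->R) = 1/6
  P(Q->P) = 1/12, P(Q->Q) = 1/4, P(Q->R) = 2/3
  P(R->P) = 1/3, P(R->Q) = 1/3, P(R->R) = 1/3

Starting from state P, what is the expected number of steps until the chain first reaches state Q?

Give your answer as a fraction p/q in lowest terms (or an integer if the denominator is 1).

Answer: 15/8

Derivation:
Let h_i = expected steps to first reach Q from state i.
Boundary: h_Q = 0.
First-step equations for the other states:
  h_P = 1 + 1/4*h_P + 7/12*h_Q + 1/6*h_R
  h_R = 1 + 1/3*h_P + 1/3*h_Q + 1/3*h_R

Substituting h_Q = 0 and rearranging gives the linear system (I - Q) h = 1:
  [3/4, -1/6] . (h_P, h_R) = 1
  [-1/3, 2/3] . (h_P, h_R) = 1

Solving yields:
  h_P = 15/8
  h_R = 39/16

Starting state is P, so the expected hitting time is h_P = 15/8.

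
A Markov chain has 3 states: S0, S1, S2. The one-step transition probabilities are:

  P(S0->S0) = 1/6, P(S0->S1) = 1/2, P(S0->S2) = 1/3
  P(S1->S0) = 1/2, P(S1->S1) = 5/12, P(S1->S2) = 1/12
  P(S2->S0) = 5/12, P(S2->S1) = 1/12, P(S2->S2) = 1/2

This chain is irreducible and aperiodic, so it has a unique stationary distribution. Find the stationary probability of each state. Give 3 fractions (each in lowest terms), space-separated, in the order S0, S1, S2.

Answer: 41/115 8/23 34/115

Derivation:
The stationary distribution satisfies pi = pi * P, i.e.:
  pi_S0 = 1/6*pi_S0 + 1/2*pi_S1 + 5/12*pi_S2
  pi_S1 = 1/2*pi_S0 + 5/12*pi_S1 + 1/12*pi_S2
  pi_S2 = 1/3*pi_S0 + 1/12*pi_S1 + 1/2*pi_S2
with normalization: pi_S0 + pi_S1 + pi_S2 = 1.

Using the first 2 balance equations plus normalization, the linear system A*pi = b is:
  [-5/6, 1/2, 5/12] . pi = 0
  [1/2, -7/12, 1/12] . pi = 0
  [1, 1, 1] . pi = 1

Solving yields:
  pi_S0 = 41/115
  pi_S1 = 8/23
  pi_S2 = 34/115

Verification (pi * P):
  41/115*1/6 + 8/23*1/2 + 34/115*5/12 = 41/115 = pi_S0  (ok)
  41/115*1/2 + 8/23*5/12 + 34/115*1/12 = 8/23 = pi_S1  (ok)
  41/115*1/3 + 8/23*1/12 + 34/115*1/2 = 34/115 = pi_S2  (ok)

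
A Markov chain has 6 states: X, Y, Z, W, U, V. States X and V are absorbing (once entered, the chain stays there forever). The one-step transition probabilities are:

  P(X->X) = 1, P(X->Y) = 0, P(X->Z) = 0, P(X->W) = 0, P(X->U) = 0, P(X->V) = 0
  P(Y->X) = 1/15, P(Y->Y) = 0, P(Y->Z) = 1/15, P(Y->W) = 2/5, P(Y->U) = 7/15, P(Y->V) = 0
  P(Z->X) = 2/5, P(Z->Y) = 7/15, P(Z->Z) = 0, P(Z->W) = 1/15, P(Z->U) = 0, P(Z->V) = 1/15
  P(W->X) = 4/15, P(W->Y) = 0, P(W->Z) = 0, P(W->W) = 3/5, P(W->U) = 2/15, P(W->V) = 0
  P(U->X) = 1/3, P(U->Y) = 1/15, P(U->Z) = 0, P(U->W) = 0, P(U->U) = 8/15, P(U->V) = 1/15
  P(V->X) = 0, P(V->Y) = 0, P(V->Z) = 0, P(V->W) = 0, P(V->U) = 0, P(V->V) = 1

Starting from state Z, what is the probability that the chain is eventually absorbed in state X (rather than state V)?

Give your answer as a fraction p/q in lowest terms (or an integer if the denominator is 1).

Let a_i = P(absorbed in X | start in state i).
Boundary conditions: a_X = 1, a_V = 0.
For each transient state i, a_i = sum_j P(i->j) * a_j:
  a_Y = 1/15*a_X + 0*a_Y + 1/15*a_Z + 2/5*a_W + 7/15*a_U + 0*a_V
  a_Z = 2/5*a_X + 7/15*a_Y + 0*a_Z + 1/15*a_W + 0*a_U + 1/15*a_V
  a_W = 4/15*a_X + 0*a_Y + 0*a_Z + 3/5*a_W + 2/15*a_U + 0*a_V
  a_U = 1/3*a_X + 1/15*a_Y + 0*a_Z + 0*a_W + 8/15*a_U + 1/15*a_V

Substituting a_X = 1 and a_V = 0, rearrange to (I - Q) a = r where r[i] = P(i -> X):
  [1, -1/15, -2/5, -7/15] . (a_Y, a_Z, a_W, a_U) = 1/15
  [-7/15, 1, -1/15, 0] . (a_Y, a_Z, a_W, a_U) = 2/5
  [0, 0, 2/5, -2/15] . (a_Y, a_Z, a_W, a_U) = 4/15
  [-1/15, 0, 0, 7/15] . (a_Y, a_Z, a_W, a_U) = 1/3

Solving yields:
  a_Y = 535/596
  a_Z = 920/1043
  a_W = 3953/4172
  a_U = 3515/4172

Starting state is Z, so the absorption probability is a_Z = 920/1043.

Answer: 920/1043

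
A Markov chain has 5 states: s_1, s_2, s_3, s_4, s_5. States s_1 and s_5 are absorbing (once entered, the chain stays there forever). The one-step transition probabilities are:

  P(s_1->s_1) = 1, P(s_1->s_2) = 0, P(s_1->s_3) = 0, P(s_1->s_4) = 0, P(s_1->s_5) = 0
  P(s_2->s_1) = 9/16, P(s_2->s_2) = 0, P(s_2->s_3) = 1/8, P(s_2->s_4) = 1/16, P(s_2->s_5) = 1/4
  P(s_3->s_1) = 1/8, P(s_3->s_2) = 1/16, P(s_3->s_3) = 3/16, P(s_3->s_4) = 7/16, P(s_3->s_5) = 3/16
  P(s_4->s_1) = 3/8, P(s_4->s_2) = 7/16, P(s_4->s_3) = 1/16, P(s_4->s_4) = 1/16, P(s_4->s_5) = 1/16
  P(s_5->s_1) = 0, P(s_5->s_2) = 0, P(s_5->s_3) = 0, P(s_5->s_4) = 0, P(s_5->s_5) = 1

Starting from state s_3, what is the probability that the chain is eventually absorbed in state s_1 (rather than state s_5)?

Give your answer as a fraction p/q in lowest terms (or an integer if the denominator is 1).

Let a_i = P(absorbed in s_1 | start in state i).
Boundary conditions: a_s_1 = 1, a_s_5 = 0.
For each transient state i, a_i = sum_j P(i->j) * a_j:
  a_s_2 = 9/16*a_s_1 + 0*a_s_2 + 1/8*a_s_3 + 1/16*a_s_4 + 1/4*a_s_5
  a_s_3 = 1/8*a_s_1 + 1/16*a_s_2 + 3/16*a_s_3 + 7/16*a_s_4 + 3/16*a_s_5
  a_s_4 = 3/8*a_s_1 + 7/16*a_s_2 + 1/16*a_s_3 + 1/16*a_s_4 + 1/16*a_s_5

Substituting a_s_1 = 1 and a_s_5 = 0, rearrange to (I - Q) a = r where r[i] = P(i -> s_1):
  [1, -1/8, -1/16] . (a_s_2, a_s_3, a_s_4) = 9/16
  [-1/16, 13/16, -7/16] . (a_s_2, a_s_3, a_s_4) = 1/8
  [-7/16, -1/16, 15/16] . (a_s_2, a_s_3, a_s_4) = 3/8

Solving yields:
  a_s_2 = 479/697
  a_s_3 = 430/697
  a_s_4 = 531/697

Starting state is s_3, so the absorption probability is a_s_3 = 430/697.

Answer: 430/697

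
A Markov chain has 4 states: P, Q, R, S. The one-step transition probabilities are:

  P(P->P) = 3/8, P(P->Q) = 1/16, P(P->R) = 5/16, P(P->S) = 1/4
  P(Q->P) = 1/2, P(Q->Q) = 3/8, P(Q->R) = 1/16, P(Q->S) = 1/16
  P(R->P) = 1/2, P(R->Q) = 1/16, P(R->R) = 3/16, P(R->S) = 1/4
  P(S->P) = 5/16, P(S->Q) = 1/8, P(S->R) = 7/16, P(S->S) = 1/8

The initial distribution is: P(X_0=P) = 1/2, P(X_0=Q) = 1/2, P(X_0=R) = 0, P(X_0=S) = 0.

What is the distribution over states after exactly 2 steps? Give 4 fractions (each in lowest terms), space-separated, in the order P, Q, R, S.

Propagating the distribution step by step (d_{t+1} = d_t * P):
d_0 = (P=1/2, Q=1/2, R=0, S=0)
  d_1[P] = 1/2*3/8 + 1/2*1/2 + 0*1/2 + 0*5/16 = 7/16
  d_1[Q] = 1/2*1/16 + 1/2*3/8 + 0*1/16 + 0*1/8 = 7/32
  d_1[R] = 1/2*5/16 + 1/2*1/16 + 0*3/16 + 0*7/16 = 3/16
  d_1[S] = 1/2*1/4 + 1/2*1/16 + 0*1/4 + 0*1/8 = 5/32
d_1 = (P=7/16, Q=7/32, R=3/16, S=5/32)
  d_2[P] = 7/16*3/8 + 7/32*1/2 + 3/16*1/2 + 5/32*5/16 = 213/512
  d_2[Q] = 7/16*1/16 + 7/32*3/8 + 3/16*1/16 + 5/32*1/8 = 9/64
  d_2[R] = 7/16*5/16 + 7/32*1/16 + 3/16*3/16 + 5/32*7/16 = 65/256
  d_2[S] = 7/16*1/4 + 7/32*1/16 + 3/16*1/4 + 5/32*1/8 = 97/512
d_2 = (P=213/512, Q=9/64, R=65/256, S=97/512)

Answer: 213/512 9/64 65/256 97/512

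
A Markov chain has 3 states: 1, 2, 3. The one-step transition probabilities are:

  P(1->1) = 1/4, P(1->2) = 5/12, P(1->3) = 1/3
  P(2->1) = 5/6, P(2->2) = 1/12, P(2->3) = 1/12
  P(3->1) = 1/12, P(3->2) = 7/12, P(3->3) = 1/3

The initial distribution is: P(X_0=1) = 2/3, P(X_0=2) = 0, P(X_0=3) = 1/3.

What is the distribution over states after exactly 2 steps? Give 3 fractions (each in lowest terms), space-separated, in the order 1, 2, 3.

Propagating the distribution step by step (d_{t+1} = d_t * P):
d_0 = (1=2/3, 2=0, 3=1/3)
  d_1[1] = 2/3*1/4 + 0*5/6 + 1/3*1/12 = 7/36
  d_1[2] = 2/3*5/12 + 0*1/12 + 1/3*7/12 = 17/36
  d_1[3] = 2/3*1/3 + 0*1/12 + 1/3*1/3 = 1/3
d_1 = (1=7/36, 2=17/36, 3=1/3)
  d_2[1] = 7/36*1/4 + 17/36*5/6 + 1/3*1/12 = 203/432
  d_2[2] = 7/36*5/12 + 17/36*1/12 + 1/3*7/12 = 17/54
  d_2[3] = 7/36*1/3 + 17/36*1/12 + 1/3*1/3 = 31/144
d_2 = (1=203/432, 2=17/54, 3=31/144)

Answer: 203/432 17/54 31/144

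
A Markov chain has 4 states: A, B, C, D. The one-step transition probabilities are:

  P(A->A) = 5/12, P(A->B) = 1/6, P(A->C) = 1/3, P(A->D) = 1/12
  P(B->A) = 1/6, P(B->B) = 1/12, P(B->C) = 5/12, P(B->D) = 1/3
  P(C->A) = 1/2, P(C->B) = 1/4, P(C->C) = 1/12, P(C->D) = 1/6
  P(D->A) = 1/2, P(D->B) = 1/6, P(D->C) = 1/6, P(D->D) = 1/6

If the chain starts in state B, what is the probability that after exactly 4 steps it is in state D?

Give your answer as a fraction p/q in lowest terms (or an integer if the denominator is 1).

Computing P^4 by repeated multiplication:
P^1 =
  A: [5/12, 1/6, 1/3, 1/12]
  B: [1/6, 1/12, 5/12, 1/3]
  C: [1/2, 1/4, 1/12, 1/6]
  D: [1/2, 1/6, 1/6, 1/6]
P^2 =
  A: [59/144, 13/72, 1/4, 23/144]
  B: [11/24, 7/36, 13/72, 1/6]
  C: [3/8, 11/72, 11/36, 1/6]
  D: [29/72, 1/6, 5/18, 11/72]
P^3 =
  A: [701/1728, 149/864, 7/27, 281/1728]
  B: [343/864, 143/864, 239/864, 139/864]
  C: [361/864, 155/864, 209/864, 139/864]
  D: [355/864, 19/108, 109/432, 139/864]
P^4 =
  A: [2825/6912, 601/3456, 221/864, 1117/6912]
  B: [1423/3456, 19/108, 217/864, 557/3456]
  C: [467/1152, 11/64, 451/1728, 559/3456]
  D: [469/1152, 299/1728, 223/864, 559/3456]

(P^4)[B -> D] = 557/3456

Answer: 557/3456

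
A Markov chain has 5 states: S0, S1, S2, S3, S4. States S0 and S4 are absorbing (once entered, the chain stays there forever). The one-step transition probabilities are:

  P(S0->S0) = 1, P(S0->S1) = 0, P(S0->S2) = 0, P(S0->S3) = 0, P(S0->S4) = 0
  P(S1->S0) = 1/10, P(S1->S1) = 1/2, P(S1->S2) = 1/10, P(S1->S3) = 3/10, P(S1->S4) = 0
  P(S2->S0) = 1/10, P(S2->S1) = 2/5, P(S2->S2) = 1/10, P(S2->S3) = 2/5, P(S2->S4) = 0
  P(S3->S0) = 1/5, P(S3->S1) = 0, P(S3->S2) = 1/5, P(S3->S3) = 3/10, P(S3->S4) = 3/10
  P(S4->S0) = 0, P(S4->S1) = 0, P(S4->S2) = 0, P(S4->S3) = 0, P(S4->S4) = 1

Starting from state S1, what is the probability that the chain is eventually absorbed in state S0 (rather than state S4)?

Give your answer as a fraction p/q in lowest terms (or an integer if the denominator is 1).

Answer: 130/223

Derivation:
Let a_i = P(absorbed in S0 | start in state i).
Boundary conditions: a_S0 = 1, a_S4 = 0.
For each transient state i, a_i = sum_j P(i->j) * a_j:
  a_S1 = 1/10*a_S0 + 1/2*a_S1 + 1/10*a_S2 + 3/10*a_S3 + 0*a_S4
  a_S2 = 1/10*a_S0 + 2/5*a_S1 + 1/10*a_S2 + 2/5*a_S3 + 0*a_S4
  a_S3 = 1/5*a_S0 + 0*a_S1 + 1/5*a_S2 + 3/10*a_S3 + 3/10*a_S4

Substituting a_S0 = 1 and a_S4 = 0, rearrange to (I - Q) a = r where r[i] = P(i -> S0):
  [1/2, -1/10, -3/10] . (a_S1, a_S2, a_S3) = 1/10
  [-2/5, 9/10, -2/5] . (a_S1, a_S2, a_S3) = 1/10
  [0, -1/5, 7/10] . (a_S1, a_S2, a_S3) = 1/5

Solving yields:
  a_S1 = 130/223
  a_S2 = 127/223
  a_S3 = 100/223

Starting state is S1, so the absorption probability is a_S1 = 130/223.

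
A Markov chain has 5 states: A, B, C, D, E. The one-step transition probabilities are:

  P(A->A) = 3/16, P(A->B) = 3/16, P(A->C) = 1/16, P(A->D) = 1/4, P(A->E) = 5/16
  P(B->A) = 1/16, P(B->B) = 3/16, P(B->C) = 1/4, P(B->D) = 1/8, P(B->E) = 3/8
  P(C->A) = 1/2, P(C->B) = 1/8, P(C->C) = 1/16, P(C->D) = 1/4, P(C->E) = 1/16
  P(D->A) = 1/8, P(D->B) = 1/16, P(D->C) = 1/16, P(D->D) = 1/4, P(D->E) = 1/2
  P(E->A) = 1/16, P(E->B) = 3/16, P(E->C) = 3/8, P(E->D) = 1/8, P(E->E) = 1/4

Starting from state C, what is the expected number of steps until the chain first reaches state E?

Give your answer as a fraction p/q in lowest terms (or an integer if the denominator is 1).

Answer: 40784/11181

Derivation:
Let h_i = expected steps to first reach E from state i.
Boundary: h_E = 0.
First-step equations for the other states:
  h_A = 1 + 3/16*h_A + 3/16*h_B + 1/16*h_C + 1/4*h_D + 5/16*h_E
  h_B = 1 + 1/16*h_A + 3/16*h_B + 1/4*h_C + 1/8*h_D + 3/8*h_E
  h_C = 1 + 1/2*h_A + 1/8*h_B + 1/16*h_C + 1/4*h_D + 1/16*h_E
  h_D = 1 + 1/8*h_A + 1/16*h_B + 1/16*h_C + 1/4*h_D + 1/2*h_E

Substituting h_E = 0 and rearranging gives the linear system (I - Q) h = 1:
  [13/16, -3/16, -1/16, -1/4] . (h_A, h_B, h_C, h_D) = 1
  [-1/16, 13/16, -1/4, -1/8] . (h_A, h_B, h_C, h_D) = 1
  [-1/2, -1/8, 15/16, -1/4] . (h_A, h_B, h_C, h_D) = 1
  [-1/8, -1/16, -1/16, 3/4] . (h_A, h_B, h_C, h_D) = 1

Solving yields:
  h_A = 10880/3727
  h_B = 32896/11181
  h_C = 40784/11181
  h_D = 26488/11181

Starting state is C, so the expected hitting time is h_C = 40784/11181.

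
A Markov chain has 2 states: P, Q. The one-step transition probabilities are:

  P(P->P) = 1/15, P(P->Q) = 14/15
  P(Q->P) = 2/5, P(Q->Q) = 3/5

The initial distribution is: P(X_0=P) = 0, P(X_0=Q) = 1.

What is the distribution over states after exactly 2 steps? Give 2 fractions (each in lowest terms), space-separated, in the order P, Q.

Answer: 4/15 11/15

Derivation:
Propagating the distribution step by step (d_{t+1} = d_t * P):
d_0 = (P=0, Q=1)
  d_1[P] = 0*1/15 + 1*2/5 = 2/5
  d_1[Q] = 0*14/15 + 1*3/5 = 3/5
d_1 = (P=2/5, Q=3/5)
  d_2[P] = 2/5*1/15 + 3/5*2/5 = 4/15
  d_2[Q] = 2/5*14/15 + 3/5*3/5 = 11/15
d_2 = (P=4/15, Q=11/15)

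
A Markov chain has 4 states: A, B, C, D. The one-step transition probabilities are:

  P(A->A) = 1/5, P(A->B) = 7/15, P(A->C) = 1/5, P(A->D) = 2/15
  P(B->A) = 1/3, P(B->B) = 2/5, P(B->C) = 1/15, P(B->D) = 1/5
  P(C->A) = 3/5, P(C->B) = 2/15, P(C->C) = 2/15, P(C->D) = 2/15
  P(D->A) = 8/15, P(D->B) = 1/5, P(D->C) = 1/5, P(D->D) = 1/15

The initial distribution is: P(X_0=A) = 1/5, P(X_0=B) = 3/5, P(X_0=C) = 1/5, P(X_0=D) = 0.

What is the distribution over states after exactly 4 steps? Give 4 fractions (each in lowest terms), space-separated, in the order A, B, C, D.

Answer: 29827/84375 30053/84375 36229/253125 37256/253125

Derivation:
Propagating the distribution step by step (d_{t+1} = d_t * P):
d_0 = (A=1/5, B=3/5, C=1/5, D=0)
  d_1[A] = 1/5*1/5 + 3/5*1/3 + 1/5*3/5 + 0*8/15 = 9/25
  d_1[B] = 1/5*7/15 + 3/5*2/5 + 1/5*2/15 + 0*1/5 = 9/25
  d_1[C] = 1/5*1/5 + 3/5*1/15 + 1/5*2/15 + 0*1/5 = 8/75
  d_1[D] = 1/5*2/15 + 3/5*1/5 + 1/5*2/15 + 0*1/15 = 13/75
d_1 = (A=9/25, B=9/25, C=8/75, D=13/75)
  d_2[A] = 9/25*1/5 + 9/25*1/3 + 8/75*3/5 + 13/75*8/15 = 392/1125
  d_2[B] = 9/25*7/15 + 9/25*2/5 + 8/75*2/15 + 13/75*1/5 = 406/1125
  d_2[C] = 9/25*1/5 + 9/25*1/15 + 8/75*2/15 + 13/75*1/5 = 163/1125
  d_2[D] = 9/25*2/15 + 9/25*1/5 + 8/75*2/15 + 13/75*1/15 = 164/1125
d_2 = (A=392/1125, B=406/1125, C=163/1125, D=164/1125)
  d_3[A] = 392/1125*1/5 + 406/1125*1/3 + 163/1125*3/5 + 164/1125*8/15 = 133/375
  d_3[B] = 392/1125*7/15 + 406/1125*2/5 + 163/1125*2/15 + 164/1125*1/5 = 5998/16875
  d_3[C] = 392/1125*1/5 + 406/1125*1/15 + 163/1125*2/15 + 164/1125*1/5 = 32/225
  d_3[D] = 392/1125*2/15 + 406/1125*1/5 + 163/1125*2/15 + 164/1125*1/15 = 2492/16875
d_3 = (A=133/375, B=5998/16875, C=32/225, D=2492/16875)
  d_4[A] = 133/375*1/5 + 5998/16875*1/3 + 32/225*3/5 + 2492/16875*8/15 = 29827/84375
  d_4[B] = 133/375*7/15 + 5998/16875*2/5 + 32/225*2/15 + 2492/16875*1/5 = 30053/84375
  d_4[C] = 133/375*1/5 + 5998/16875*1/15 + 32/225*2/15 + 2492/16875*1/5 = 36229/253125
  d_4[D] = 133/375*2/15 + 5998/16875*1/5 + 32/225*2/15 + 2492/16875*1/15 = 37256/253125
d_4 = (A=29827/84375, B=30053/84375, C=36229/253125, D=37256/253125)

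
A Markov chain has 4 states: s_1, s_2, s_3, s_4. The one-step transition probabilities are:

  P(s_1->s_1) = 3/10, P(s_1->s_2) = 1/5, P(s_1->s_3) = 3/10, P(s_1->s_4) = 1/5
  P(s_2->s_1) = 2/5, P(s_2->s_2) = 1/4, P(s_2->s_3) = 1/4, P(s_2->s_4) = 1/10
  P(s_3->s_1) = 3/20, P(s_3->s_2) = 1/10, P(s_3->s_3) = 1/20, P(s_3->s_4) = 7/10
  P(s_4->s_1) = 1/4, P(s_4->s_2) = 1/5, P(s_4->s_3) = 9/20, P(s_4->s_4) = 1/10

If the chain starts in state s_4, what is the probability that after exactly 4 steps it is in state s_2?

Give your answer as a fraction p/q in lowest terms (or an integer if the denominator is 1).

Answer: 14333/80000

Derivation:
Computing P^4 by repeated multiplication:
P^1 =
  s_1: [3/10, 1/5, 3/10, 1/5]
  s_2: [2/5, 1/4, 1/4, 1/10]
  s_3: [3/20, 1/10, 1/20, 7/10]
  s_4: [1/4, 1/5, 9/20, 1/10]
P^2 =
  s_1: [53/200, 9/50, 49/200, 31/100]
  s_2: [113/400, 3/16, 6/25, 29/100]
  s_3: [107/400, 1/5, 31/80, 29/200]
  s_4: [99/400, 33/200, 77/400, 79/200]
P^3 =
  s_1: [1063/4000, 369/2000, 221/800, 547/2000]
  s_2: [1073/4000, 1483/8000, 2193/8000, 1089/4000]
  s_3: [2037/8000, 137/800, 1719/8000, 1437/4000]
  s_4: [2143/8000, 189/1000, 2423/8000, 961/4000]
P^4 =
  s_1: [21067/80000, 227/1250, 21019/80000, 11693/40000]
  s_2: [42209/160000, 29097/160000, 21043/80000, 2913/10000]
  s_3: [42709/160000, 7483/40000, 46657/160000, 20351/80000]
  s_4: [41833/160000, 14333/80000, 40139/160000, 24681/80000]

(P^4)[s_4 -> s_2] = 14333/80000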